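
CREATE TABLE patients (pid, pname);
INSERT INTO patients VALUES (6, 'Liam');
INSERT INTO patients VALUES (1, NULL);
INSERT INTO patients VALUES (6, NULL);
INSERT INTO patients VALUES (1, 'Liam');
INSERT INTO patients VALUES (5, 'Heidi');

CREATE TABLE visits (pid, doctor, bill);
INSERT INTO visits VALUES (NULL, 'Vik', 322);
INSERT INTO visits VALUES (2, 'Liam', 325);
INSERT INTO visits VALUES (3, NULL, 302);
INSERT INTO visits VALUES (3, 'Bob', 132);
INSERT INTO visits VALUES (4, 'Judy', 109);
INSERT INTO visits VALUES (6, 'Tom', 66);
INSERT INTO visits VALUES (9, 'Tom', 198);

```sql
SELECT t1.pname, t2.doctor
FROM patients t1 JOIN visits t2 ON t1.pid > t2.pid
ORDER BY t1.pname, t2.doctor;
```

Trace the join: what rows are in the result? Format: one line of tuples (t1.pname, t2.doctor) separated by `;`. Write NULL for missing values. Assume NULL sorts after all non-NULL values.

INNER JOIN keeps only pairs where the ON condition holds.
Matching on t1.pid > t2.pid. A NULL in a compared column never satisfies the condition.
Matched pairs: 12.

(Heidi, Bob); (Heidi, Judy); (Heidi, Liam); (Heidi, NULL); (Liam, Bob); (Liam, Judy); (Liam, Liam); (Liam, NULL); (NULL, Bob); (NULL, Judy); (NULL, Liam); (NULL, NULL)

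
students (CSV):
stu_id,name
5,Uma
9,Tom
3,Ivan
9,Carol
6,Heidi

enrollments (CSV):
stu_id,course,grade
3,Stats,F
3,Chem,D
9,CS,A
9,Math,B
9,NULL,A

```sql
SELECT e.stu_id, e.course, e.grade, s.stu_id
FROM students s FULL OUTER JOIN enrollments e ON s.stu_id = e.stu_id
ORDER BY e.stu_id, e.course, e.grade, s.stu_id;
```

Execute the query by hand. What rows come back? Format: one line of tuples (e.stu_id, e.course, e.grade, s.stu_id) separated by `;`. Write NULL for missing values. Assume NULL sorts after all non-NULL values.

(3, Chem, D, 3); (3, Stats, F, 3); (9, CS, A, 9); (9, CS, A, 9); (9, Math, B, 9); (9, Math, B, 9); (9, NULL, A, 9); (9, NULL, A, 9); (NULL, NULL, NULL, 5); (NULL, NULL, NULL, 6)

FULL OUTER JOIN keeps every row from both sides; unmatched rows get NULL for the other side's columns.
Matching on s.stu_id = e.stu_id.
- s[0] stu_id=5 → no match; kept with NULLs on the e side.
- s[1] stu_id=9 → 3 match(es) in e → 3 row(s).
- s[2] stu_id=3 → 2 match(es) in e → 2 row(s).
- s[3] stu_id=9 → 3 match(es) in e → 3 row(s).
- s[4] stu_id=6 → no match; kept with NULLs on the e side.
After projecting and ordering:
e.stu_id | e.course | e.grade | s.stu_id
3 | Chem | D | 3
3 | Stats | F | 3
9 | CS | A | 9
9 | CS | A | 9
9 | Math | B | 9
9 | Math | B | 9
9 | NULL | A | 9
9 | NULL | A | 9
NULL | NULL | NULL | 5
NULL | NULL | NULL | 6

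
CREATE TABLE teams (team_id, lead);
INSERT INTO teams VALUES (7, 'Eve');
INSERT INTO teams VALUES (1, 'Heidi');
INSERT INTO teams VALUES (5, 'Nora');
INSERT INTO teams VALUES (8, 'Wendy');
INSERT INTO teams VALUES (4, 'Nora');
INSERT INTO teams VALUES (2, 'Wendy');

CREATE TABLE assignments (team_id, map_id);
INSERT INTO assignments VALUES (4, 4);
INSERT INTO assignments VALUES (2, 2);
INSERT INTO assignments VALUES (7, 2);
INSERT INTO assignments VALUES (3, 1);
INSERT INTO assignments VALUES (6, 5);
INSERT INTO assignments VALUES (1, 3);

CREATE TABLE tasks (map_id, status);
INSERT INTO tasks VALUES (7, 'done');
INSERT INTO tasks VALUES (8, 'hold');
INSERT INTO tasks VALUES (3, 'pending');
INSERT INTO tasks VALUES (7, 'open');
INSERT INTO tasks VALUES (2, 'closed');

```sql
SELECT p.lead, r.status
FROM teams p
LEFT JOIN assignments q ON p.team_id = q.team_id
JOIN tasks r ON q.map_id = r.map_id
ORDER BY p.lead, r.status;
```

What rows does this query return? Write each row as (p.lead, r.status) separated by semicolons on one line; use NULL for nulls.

(Eve, closed); (Heidi, pending); (Wendy, closed)

Joins associate left-to-right: teams LEFT JOIN assignments on team_id gives 6 intermediate row(s).
Then INNER JOIN `tasks r` on map_id: keep only rows whose q.map_id appears in r.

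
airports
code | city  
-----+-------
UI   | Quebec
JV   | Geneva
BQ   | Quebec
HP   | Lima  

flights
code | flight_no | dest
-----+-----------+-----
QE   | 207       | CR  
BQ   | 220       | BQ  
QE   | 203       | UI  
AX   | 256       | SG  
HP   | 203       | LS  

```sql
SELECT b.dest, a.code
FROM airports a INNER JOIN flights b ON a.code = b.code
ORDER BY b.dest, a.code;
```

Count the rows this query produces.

2

INNER JOIN keeps only pairs where the ON condition holds.
Matching on a.code = b.code.
- a[0] code=UI → no match; dropped.
- a[1] code=JV → no match; dropped.
- a[2] code=BQ → 1 match(es) in b → 1 row(s).
- a[3] code=HP → 1 match(es) in b → 1 row(s).
Total: 2 rows.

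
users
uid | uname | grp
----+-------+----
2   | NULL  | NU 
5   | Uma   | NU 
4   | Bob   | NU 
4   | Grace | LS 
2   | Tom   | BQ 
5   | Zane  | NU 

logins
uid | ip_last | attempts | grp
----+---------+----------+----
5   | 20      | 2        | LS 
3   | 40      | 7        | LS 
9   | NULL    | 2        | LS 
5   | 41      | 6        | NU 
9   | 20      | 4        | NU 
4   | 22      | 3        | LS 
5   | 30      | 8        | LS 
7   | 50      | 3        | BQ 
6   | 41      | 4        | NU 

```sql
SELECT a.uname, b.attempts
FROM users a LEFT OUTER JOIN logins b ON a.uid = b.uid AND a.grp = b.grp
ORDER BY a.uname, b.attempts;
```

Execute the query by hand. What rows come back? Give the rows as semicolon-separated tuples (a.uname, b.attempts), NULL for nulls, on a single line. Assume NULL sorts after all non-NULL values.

(Bob, NULL); (Grace, 3); (Tom, NULL); (Uma, 6); (Zane, 6); (NULL, NULL)

LEFT JOIN keeps every row from `users`; unmatched rows get NULL for `logins`'s columns.
Matching on a.uid = b.uid AND a.grp = b.grp.
- a[0] uid=2, grp=NU → no match; kept with NULLs on the b side.
- a[1] uid=5, grp=NU → 1 match(es) in b → 1 row(s).
- a[2] uid=4, grp=NU → no match; kept with NULLs on the b side.
- a[3] uid=4, grp=LS → 1 match(es) in b → 1 row(s).
- a[4] uid=2, grp=BQ → no match; kept with NULLs on the b side.
- a[5] uid=5, grp=NU → 1 match(es) in b → 1 row(s).
After projecting and ordering:
a.uname | b.attempts
Bob | NULL
Grace | 3
Tom | NULL
Uma | 6
Zane | 6
NULL | NULL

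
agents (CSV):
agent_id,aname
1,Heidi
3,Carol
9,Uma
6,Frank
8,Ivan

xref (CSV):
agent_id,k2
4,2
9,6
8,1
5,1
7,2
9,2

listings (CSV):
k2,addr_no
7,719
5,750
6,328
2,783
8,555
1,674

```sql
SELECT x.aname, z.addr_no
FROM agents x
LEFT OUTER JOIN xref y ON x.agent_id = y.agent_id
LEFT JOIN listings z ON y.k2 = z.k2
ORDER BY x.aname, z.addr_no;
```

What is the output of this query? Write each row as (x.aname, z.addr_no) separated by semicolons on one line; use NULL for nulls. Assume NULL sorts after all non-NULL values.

Step 1 — x LEFT JOIN y on agent_id → 6 row(s).
Then LEFT JOIN `listings z` on k2: each of those 6 rows is kept; rows whose y.k2 has no match in z get NULL for z's columns.

(Carol, NULL); (Frank, NULL); (Heidi, NULL); (Ivan, 674); (Uma, 328); (Uma, 783)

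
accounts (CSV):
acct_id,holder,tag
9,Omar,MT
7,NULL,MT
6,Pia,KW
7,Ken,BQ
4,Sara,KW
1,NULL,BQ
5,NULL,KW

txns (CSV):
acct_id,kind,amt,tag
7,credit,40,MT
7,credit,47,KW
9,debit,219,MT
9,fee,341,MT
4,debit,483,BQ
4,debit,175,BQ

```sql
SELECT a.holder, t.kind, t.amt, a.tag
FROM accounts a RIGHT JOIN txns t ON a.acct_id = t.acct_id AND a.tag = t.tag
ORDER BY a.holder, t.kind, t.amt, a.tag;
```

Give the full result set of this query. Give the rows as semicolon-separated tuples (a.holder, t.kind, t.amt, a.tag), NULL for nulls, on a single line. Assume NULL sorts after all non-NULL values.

RIGHT JOIN keeps every row from `txns`; unmatched rows get NULL for `accounts`'s columns.
Matching on a.acct_id = t.acct_id AND a.tag = t.tag.
Matched pairs: 3; unmatched t rows kept: 3.

(Omar, debit, 219, MT); (Omar, fee, 341, MT); (NULL, credit, 40, MT); (NULL, credit, 47, NULL); (NULL, debit, 175, NULL); (NULL, debit, 483, NULL)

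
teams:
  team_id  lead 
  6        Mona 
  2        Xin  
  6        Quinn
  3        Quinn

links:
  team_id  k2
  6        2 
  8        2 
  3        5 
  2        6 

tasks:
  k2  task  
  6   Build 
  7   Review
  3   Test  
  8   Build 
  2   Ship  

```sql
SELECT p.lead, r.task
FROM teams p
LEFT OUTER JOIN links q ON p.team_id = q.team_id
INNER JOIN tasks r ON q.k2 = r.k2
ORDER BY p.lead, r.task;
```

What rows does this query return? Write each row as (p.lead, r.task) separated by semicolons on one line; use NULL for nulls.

(Mona, Ship); (Quinn, Ship); (Xin, Build)

Step 1 — p LEFT JOIN q on team_id → 4 row(s).
Then INNER JOIN `tasks r` on k2: keep only rows whose q.k2 appears in r.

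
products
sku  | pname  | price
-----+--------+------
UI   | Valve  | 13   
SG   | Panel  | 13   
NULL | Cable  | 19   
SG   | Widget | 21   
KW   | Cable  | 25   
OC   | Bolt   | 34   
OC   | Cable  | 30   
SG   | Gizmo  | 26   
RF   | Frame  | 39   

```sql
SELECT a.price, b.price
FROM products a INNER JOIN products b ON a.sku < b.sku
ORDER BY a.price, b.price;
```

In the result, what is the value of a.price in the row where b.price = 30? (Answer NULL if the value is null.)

25

INNER JOIN keeps only pairs where the ON condition holds.
Matching on a.sku < b.sku. A NULL in a compared column never satisfies the condition.
- a[0] sku=UI → no match; dropped.
- a[1] sku=SG → 1 match(es) in b → 1 row(s).
- a[2] sku=NULL → no match; dropped.
- a[3] sku=SG → 1 match(es) in b → 1 row(s).
- a[4] sku=KW → 7 match(es) in b → 7 row(s).
- a[5] sku=OC → 5 match(es) in b → 5 row(s).
- a[6] sku=OC → 5 match(es) in b → 5 row(s).
- a[7] sku=SG → 1 match(es) in b → 1 row(s).
- a[8] sku=RF → 4 match(es) in b → 4 row(s).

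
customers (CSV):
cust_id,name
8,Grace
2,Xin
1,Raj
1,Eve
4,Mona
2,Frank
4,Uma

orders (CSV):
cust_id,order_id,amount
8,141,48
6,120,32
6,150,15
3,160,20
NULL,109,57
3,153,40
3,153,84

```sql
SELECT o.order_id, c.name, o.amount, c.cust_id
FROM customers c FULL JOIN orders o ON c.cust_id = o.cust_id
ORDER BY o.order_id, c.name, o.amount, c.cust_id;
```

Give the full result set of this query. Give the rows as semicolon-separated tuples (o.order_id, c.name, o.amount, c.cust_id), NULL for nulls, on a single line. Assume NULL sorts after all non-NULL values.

(109, NULL, 57, NULL); (120, NULL, 32, NULL); (141, Grace, 48, 8); (150, NULL, 15, NULL); (153, NULL, 40, NULL); (153, NULL, 84, NULL); (160, NULL, 20, NULL); (NULL, Eve, NULL, 1); (NULL, Frank, NULL, 2); (NULL, Mona, NULL, 4); (NULL, Raj, NULL, 1); (NULL, Uma, NULL, 4); (NULL, Xin, NULL, 2)

FULL OUTER JOIN keeps every row from both sides; unmatched rows get NULL for the other side's columns.
Matching on c.cust_id = o.cust_id. A NULL in a compared column never satisfies the condition.
- cust_id=8: 1 matching o row(s), so 1 row(s) emitted.
- cust_id=2: no o row matches, row kept with o columns NULL.
- cust_id=1: no o row matches, row kept with o columns NULL.
- cust_id=1: no o row matches, row kept with o columns NULL.
- cust_id=4: no o row matches, row kept with o columns NULL.
- cust_id=2: no o row matches, row kept with o columns NULL.
- cust_id=4: no o row matches, row kept with o columns NULL.
- 6 o row(s) had no c match → kept, c columns NULL.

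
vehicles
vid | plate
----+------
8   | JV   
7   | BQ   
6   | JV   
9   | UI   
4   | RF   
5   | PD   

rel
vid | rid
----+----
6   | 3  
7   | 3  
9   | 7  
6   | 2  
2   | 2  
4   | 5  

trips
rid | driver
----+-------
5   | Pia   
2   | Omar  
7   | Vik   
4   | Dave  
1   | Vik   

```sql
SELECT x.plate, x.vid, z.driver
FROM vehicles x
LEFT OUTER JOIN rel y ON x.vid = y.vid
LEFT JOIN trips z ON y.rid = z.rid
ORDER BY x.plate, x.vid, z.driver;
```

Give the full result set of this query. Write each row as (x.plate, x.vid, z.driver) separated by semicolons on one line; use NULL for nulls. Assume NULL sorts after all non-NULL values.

(BQ, 7, NULL); (JV, 6, Omar); (JV, 6, NULL); (JV, 8, NULL); (PD, 5, NULL); (RF, 4, Pia); (UI, 9, Vik)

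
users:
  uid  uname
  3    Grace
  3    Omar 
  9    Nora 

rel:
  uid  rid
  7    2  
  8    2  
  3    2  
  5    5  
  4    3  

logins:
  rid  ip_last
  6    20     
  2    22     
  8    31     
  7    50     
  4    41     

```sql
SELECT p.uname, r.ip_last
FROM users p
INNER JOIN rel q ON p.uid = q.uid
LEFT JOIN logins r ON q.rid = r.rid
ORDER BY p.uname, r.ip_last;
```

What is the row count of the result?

2

Step 1 — p INNER JOIN q on uid → 2 row(s).
Then LEFT JOIN `logins r` on rid: each of those 2 rows is kept; rows whose q.rid has no match in r get NULL for r's columns.
Result: 2 row(s).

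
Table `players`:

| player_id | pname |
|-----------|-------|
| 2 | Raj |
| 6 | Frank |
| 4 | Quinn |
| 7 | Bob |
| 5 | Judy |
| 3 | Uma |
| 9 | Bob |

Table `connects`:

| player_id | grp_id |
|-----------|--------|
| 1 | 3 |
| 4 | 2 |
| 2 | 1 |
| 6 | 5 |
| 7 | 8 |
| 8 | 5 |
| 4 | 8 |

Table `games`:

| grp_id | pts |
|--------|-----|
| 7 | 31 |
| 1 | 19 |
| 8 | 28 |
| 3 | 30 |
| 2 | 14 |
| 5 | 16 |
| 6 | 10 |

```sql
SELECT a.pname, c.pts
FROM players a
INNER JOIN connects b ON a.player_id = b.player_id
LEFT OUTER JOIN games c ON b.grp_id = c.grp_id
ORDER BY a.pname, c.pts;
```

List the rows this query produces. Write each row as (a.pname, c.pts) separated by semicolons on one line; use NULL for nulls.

Joins associate left-to-right: players INNER JOIN connects on player_id gives 5 intermediate row(s).
Then LEFT JOIN `games c` on grp_id: each of those 5 rows is kept; rows whose b.grp_id has no match in c get NULL for c's columns.

(Bob, 28); (Frank, 16); (Quinn, 14); (Quinn, 28); (Raj, 19)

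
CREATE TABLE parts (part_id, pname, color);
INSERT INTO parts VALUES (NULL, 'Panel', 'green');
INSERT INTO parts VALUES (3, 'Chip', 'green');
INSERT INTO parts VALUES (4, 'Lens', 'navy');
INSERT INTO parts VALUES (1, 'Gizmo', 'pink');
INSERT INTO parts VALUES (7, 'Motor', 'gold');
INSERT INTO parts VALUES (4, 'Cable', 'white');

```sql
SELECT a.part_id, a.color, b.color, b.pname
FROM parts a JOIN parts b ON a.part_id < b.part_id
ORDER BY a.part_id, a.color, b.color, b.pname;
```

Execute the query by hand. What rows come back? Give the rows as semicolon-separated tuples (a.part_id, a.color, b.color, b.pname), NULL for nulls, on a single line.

(1, pink, gold, Motor); (1, pink, green, Chip); (1, pink, navy, Lens); (1, pink, white, Cable); (3, green, gold, Motor); (3, green, navy, Lens); (3, green, white, Cable); (4, navy, gold, Motor); (4, white, gold, Motor)

INNER JOIN keeps only pairs where the ON condition holds.
Matching on a.part_id < b.part_id. A NULL in a compared column never satisfies the condition.
- a[0] part_id=NULL → no match; dropped.
- a[1] part_id=3 → 3 match(es) in b → 3 row(s).
- a[2] part_id=4 → 1 match(es) in b → 1 row(s).
- a[3] part_id=1 → 4 match(es) in b → 4 row(s).
- a[4] part_id=7 → no match; dropped.
- a[5] part_id=4 → 1 match(es) in b → 1 row(s).
After projecting and ordering:
a.part_id | a.color | b.color | b.pname
1 | pink | gold | Motor
1 | pink | green | Chip
1 | pink | navy | Lens
1 | pink | white | Cable
3 | green | gold | Motor
3 | green | navy | Lens
3 | green | white | Cable
4 | navy | gold | Motor
4 | white | gold | Motor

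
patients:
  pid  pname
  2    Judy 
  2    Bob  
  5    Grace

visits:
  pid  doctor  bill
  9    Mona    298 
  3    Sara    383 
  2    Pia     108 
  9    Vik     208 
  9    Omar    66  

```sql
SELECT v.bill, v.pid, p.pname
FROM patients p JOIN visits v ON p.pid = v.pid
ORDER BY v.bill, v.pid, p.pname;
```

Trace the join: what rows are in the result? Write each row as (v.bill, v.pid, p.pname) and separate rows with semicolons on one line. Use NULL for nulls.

INNER JOIN keeps only pairs where the ON condition holds.
Matching on p.pid = v.pid.
Matched pairs: 2.

(108, 2, Bob); (108, 2, Judy)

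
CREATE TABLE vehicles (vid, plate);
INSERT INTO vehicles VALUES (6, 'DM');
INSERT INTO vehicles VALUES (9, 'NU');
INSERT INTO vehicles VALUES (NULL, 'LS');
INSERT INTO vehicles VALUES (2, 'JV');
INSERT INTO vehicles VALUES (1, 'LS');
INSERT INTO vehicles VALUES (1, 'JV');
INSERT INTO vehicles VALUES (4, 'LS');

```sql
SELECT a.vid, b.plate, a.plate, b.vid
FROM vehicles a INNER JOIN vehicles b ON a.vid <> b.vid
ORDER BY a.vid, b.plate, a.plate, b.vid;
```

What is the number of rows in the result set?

28

INNER JOIN keeps only pairs where the ON condition holds.
Matching on a.vid <> b.vid. A NULL in a compared column never satisfies the condition.
Matched pairs: 28.
Total: 28 rows.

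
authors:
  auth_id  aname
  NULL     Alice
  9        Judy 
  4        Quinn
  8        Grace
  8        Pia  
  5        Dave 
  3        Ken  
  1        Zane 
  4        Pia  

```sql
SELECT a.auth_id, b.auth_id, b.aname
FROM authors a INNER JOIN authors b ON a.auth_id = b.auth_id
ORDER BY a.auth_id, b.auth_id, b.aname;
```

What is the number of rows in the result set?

12

INNER JOIN keeps only pairs where the ON condition holds.
Matching on a.auth_id = b.auth_id. A NULL in a compared column never satisfies the condition.
Matched pairs: 12.
Total: 12 rows.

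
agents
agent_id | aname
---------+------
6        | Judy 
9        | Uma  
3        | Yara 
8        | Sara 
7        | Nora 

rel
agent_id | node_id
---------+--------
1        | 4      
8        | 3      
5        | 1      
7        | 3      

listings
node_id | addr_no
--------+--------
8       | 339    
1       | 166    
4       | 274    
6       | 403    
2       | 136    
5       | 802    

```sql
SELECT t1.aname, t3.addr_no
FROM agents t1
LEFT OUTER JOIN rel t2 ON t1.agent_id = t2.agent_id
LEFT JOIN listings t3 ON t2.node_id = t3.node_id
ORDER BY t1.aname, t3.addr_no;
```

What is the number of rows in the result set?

Step 1 — t1 LEFT JOIN t2 on agent_id → 5 row(s).
Then LEFT JOIN `listings t3` on node_id: each of those 5 rows is kept; rows whose t2.node_id has no match in t3 get NULL for t3's columns.
Result: 5 row(s).

5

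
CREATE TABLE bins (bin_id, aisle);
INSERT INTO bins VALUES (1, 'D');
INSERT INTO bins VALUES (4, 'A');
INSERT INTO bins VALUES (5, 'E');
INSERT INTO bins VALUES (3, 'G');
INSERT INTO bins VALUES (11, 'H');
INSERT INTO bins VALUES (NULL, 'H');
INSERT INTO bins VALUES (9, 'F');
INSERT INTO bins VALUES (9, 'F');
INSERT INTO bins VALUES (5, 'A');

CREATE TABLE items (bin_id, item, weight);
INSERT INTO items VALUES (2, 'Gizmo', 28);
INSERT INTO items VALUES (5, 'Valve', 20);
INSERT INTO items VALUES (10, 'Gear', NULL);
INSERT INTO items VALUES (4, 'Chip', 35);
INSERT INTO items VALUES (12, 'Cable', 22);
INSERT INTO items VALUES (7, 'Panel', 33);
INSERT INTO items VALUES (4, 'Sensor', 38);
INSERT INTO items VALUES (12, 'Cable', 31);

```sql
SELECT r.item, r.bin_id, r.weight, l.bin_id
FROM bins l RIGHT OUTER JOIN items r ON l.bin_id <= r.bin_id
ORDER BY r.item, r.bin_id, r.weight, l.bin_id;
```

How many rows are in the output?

RIGHT JOIN keeps every row from `items`; unmatched rows get NULL for `bins`'s columns.
Matching on l.bin_id <= r.bin_id. A NULL in a compared column never satisfies the condition.
- bin_id=1: 8 matching r row(s), so 8 row(s) emitted.
- bin_id=4: 7 matching r row(s), so 7 row(s) emitted.
- bin_id=5: 5 matching r row(s), so 5 row(s) emitted.
- bin_id=3: 7 matching r row(s), so 7 row(s) emitted.
- bin_id=11: 2 matching r row(s), so 2 row(s) emitted.
- bin_id=NULL: no matching r row.
- bin_id=9: 3 matching r row(s), so 3 row(s) emitted.
- bin_id=9: 3 matching r row(s), so 3 row(s) emitted.
- bin_id=5: 5 matching r row(s), so 5 row(s) emitted.
- every r row matched at least one l row.
Total: 40 rows.

40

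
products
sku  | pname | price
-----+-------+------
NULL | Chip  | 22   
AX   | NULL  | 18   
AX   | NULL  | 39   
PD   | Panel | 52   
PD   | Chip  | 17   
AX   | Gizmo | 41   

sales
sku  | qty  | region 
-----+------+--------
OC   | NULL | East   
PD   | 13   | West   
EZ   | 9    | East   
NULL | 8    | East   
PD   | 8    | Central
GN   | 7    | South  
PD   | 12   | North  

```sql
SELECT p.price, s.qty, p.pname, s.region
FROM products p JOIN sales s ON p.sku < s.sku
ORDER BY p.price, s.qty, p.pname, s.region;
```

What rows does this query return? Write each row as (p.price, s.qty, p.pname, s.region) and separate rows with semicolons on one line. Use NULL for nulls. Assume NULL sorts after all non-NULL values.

(18, 7, NULL, South); (18, 8, NULL, Central); (18, 9, NULL, East); (18, 12, NULL, North); (18, 13, NULL, West); (18, NULL, NULL, East); (39, 7, NULL, South); (39, 8, NULL, Central); (39, 9, NULL, East); (39, 12, NULL, North); (39, 13, NULL, West); (39, NULL, NULL, East); (41, 7, Gizmo, South); (41, 8, Gizmo, Central); (41, 9, Gizmo, East); (41, 12, Gizmo, North); (41, 13, Gizmo, West); (41, NULL, Gizmo, East)

INNER JOIN keeps only pairs where the ON condition holds.
Matching on p.sku < s.sku. A NULL in a compared column never satisfies the condition.
Matched pairs: 18.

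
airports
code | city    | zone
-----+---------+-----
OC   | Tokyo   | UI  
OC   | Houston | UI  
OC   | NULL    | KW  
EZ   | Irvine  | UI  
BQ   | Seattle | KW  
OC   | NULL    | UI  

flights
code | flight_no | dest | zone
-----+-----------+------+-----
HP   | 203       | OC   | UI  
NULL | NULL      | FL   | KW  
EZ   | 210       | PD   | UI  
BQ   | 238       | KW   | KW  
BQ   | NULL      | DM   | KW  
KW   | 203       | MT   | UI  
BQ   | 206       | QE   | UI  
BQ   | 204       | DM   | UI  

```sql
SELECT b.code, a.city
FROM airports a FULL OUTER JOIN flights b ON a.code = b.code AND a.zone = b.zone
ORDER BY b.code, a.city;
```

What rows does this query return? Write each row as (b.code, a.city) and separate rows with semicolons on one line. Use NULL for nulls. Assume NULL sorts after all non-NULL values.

FULL OUTER JOIN keeps every row from both sides; unmatched rows get NULL for the other side's columns.
Matching on a.code = b.code AND a.zone = b.zone. A NULL in a compared column never satisfies the condition.
Matched pairs: 3; unmatched a rows kept: 4; unmatched b rows kept: 5.

(BQ, Seattle); (BQ, Seattle); (BQ, NULL); (BQ, NULL); (EZ, Irvine); (HP, NULL); (KW, NULL); (NULL, Houston); (NULL, Tokyo); (NULL, NULL); (NULL, NULL); (NULL, NULL)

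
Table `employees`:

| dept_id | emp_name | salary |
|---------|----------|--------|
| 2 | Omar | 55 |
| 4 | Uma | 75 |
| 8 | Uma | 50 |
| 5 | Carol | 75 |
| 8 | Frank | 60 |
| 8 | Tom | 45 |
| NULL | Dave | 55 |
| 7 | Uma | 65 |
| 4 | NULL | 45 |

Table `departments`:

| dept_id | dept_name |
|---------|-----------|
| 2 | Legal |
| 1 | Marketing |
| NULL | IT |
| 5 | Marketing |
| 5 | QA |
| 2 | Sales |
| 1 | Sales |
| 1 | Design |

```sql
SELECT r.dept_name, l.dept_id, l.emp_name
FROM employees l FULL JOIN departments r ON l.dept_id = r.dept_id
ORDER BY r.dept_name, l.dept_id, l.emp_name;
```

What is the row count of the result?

15

FULL OUTER JOIN keeps every row from both sides; unmatched rows get NULL for the other side's columns.
Matching on l.dept_id = r.dept_id. A NULL in a compared column never satisfies the condition.
- l row (dept_id=2): matches 2 r row(s) → 2 output row(s).
- l row (dept_id=4): no match → kept, r columns NULL.
- l row (dept_id=8): no match → kept, r columns NULL.
- l row (dept_id=5): matches 2 r row(s) → 2 output row(s).
- l row (dept_id=8): no match → kept, r columns NULL.
- l row (dept_id=8): no match → kept, r columns NULL.
- l row (dept_id=NULL): no match → kept, r columns NULL.
- l row (dept_id=7): no match → kept, r columns NULL.
- l row (dept_id=4): no match → kept, r columns NULL.
- 4 row(s) from r found no l partner → padded with NULL.
Total: 4 matched + 11 padded = 15 rows.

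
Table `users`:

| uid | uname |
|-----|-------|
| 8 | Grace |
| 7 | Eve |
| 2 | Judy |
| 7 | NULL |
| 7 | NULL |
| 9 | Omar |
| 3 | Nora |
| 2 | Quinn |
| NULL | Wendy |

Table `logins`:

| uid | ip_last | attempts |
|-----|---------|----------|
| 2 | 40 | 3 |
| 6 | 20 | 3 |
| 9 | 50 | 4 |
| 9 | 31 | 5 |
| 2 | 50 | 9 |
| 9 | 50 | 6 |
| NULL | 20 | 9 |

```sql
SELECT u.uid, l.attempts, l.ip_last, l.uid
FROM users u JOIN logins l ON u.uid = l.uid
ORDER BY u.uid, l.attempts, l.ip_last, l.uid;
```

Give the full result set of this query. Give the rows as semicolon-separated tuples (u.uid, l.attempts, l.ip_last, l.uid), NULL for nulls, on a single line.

(2, 3, 40, 2); (2, 3, 40, 2); (2, 9, 50, 2); (2, 9, 50, 2); (9, 4, 50, 9); (9, 5, 31, 9); (9, 6, 50, 9)

INNER JOIN keeps only pairs where the ON condition holds.
Matching on u.uid = l.uid. A NULL in a compared column never satisfies the condition.
Matched pairs: 7.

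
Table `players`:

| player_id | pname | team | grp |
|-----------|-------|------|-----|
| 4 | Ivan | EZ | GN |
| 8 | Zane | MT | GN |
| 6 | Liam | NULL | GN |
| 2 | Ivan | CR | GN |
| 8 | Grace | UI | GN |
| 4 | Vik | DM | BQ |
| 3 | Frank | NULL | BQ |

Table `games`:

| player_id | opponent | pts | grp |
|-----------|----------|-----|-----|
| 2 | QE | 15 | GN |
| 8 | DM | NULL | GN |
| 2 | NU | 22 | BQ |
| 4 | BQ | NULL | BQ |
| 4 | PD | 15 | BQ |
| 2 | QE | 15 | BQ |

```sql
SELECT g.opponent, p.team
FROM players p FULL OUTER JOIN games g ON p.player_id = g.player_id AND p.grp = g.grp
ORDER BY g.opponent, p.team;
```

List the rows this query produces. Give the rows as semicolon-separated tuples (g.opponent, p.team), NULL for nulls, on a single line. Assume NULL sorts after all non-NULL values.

(BQ, DM); (DM, MT); (DM, UI); (NU, NULL); (PD, DM); (QE, CR); (QE, NULL); (NULL, EZ); (NULL, NULL); (NULL, NULL)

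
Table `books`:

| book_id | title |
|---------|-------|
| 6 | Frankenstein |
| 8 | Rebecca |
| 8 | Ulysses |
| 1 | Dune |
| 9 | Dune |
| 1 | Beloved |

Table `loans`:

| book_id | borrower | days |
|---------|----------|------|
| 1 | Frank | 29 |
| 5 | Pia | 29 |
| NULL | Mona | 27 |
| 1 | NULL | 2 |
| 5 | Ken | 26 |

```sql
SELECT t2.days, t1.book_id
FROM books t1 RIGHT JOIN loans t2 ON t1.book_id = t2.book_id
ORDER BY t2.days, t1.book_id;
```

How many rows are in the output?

7

RIGHT JOIN keeps every row from `loans`; unmatched rows get NULL for `books`'s columns.
Matching on t1.book_id = t2.book_id. A NULL in a compared column never satisfies the condition.
- t1 row (book_id=6): no match.
- t1 row (book_id=8): no match.
- t1 row (book_id=8): no match.
- t1 row (book_id=1): matches 2 t2 row(s) → 2 output row(s).
- t1 row (book_id=9): no match.
- t1 row (book_id=1): matches 2 t2 row(s) → 2 output row(s).
- 3 t2 row(s) had no t1 match → kept, t1 columns NULL.
Total: 4 matched + 3 padded = 7 rows.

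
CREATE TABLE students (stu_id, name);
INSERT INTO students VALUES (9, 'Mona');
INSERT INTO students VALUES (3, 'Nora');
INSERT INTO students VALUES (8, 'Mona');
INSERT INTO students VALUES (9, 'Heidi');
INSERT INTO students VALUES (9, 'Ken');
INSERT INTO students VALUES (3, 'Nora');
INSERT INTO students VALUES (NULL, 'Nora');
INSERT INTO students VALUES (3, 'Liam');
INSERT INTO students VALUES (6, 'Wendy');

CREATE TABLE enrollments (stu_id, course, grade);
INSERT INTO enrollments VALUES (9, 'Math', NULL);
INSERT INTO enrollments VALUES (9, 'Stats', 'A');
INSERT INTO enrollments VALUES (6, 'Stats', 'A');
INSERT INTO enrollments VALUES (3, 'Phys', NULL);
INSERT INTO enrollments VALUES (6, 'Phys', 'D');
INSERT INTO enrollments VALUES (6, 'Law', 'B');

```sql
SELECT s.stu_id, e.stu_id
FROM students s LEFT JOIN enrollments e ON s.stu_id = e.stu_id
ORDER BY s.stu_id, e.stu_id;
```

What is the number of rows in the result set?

LEFT JOIN keeps every row from `students`; unmatched rows get NULL for `enrollments`'s columns.
Matching on s.stu_id = e.stu_id. A NULL in a compared column never satisfies the condition.
- stu_id=9: 2 matching e row(s), so 2 row(s) emitted.
- stu_id=3: 1 matching e row(s), so 1 row(s) emitted.
- stu_id=8: no e row matches, row kept with e columns NULL.
- stu_id=9: 2 matching e row(s), so 2 row(s) emitted.
- stu_id=9: 2 matching e row(s), so 2 row(s) emitted.
- stu_id=3: 1 matching e row(s), so 1 row(s) emitted.
- stu_id=NULL: no e row matches, row kept with e columns NULL.
- stu_id=3: 1 matching e row(s), so 1 row(s) emitted.
- stu_id=6: 3 matching e row(s), so 3 row(s) emitted.
Total: 12 matched + 2 padded = 14 rows.

14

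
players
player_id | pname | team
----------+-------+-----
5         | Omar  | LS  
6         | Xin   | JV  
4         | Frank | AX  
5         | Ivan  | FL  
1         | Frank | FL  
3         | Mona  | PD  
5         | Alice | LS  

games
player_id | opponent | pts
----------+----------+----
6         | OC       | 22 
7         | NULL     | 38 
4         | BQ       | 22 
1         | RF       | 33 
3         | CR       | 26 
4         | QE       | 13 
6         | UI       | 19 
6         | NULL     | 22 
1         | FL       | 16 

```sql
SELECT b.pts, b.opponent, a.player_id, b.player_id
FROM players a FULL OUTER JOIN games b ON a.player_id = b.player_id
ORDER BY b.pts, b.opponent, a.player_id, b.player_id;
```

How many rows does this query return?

12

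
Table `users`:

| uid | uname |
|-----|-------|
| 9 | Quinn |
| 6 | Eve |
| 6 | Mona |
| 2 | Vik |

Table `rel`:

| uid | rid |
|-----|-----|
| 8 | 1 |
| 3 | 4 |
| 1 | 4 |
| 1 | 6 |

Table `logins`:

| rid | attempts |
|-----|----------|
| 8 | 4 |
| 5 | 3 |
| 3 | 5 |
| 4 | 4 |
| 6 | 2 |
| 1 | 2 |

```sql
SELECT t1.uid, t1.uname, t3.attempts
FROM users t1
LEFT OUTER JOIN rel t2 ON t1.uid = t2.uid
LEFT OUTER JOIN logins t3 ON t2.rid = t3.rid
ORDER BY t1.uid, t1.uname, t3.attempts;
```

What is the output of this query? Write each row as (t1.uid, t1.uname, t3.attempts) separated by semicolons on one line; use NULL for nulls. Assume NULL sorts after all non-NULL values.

(2, Vik, NULL); (6, Eve, NULL); (6, Mona, NULL); (9, Quinn, NULL)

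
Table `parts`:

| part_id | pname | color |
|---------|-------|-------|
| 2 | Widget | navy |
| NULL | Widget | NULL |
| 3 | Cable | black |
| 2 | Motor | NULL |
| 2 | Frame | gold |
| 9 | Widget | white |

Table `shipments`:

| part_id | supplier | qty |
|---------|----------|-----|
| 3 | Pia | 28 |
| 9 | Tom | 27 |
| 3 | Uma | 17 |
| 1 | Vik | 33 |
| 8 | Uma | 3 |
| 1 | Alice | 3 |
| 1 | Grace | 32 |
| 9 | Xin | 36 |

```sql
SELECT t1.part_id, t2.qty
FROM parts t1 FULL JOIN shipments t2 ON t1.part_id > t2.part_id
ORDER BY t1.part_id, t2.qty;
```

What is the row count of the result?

FULL OUTER JOIN keeps every row from both sides; unmatched rows get NULL for the other side's columns.
Matching on t1.part_id > t2.part_id. A NULL in a compared column never satisfies the condition.
- t1 row (part_id=2): matches 3 t2 row(s) → 3 output row(s).
- t1 row (part_id=NULL): no match → kept, t2 columns NULL.
- t1 row (part_id=3): matches 3 t2 row(s) → 3 output row(s).
- t1 row (part_id=2): matches 3 t2 row(s) → 3 output row(s).
- t1 row (part_id=2): matches 3 t2 row(s) → 3 output row(s).
- t1 row (part_id=9): matches 6 t2 row(s) → 6 output row(s).
- 2 row(s) from t2 found no t1 partner → padded with NULL.
Total: 18 matched + 3 padded = 21 rows.

21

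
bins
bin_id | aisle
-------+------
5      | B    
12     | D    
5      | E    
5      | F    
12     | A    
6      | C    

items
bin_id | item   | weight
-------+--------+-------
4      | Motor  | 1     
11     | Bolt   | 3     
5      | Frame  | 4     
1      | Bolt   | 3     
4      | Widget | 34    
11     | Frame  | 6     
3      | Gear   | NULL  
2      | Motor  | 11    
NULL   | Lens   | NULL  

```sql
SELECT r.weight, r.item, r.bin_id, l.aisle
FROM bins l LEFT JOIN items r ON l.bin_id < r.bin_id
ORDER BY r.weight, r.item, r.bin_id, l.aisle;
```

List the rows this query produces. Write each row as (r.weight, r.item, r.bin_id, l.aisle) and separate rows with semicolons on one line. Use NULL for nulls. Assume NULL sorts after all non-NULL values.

LEFT JOIN keeps every row from `bins`; unmatched rows get NULL for `items`'s columns.
Matching on l.bin_id < r.bin_id. A NULL in a compared column never satisfies the condition.
Matched pairs: 8; unmatched l rows kept: 2.

(3, Bolt, 11, B); (3, Bolt, 11, C); (3, Bolt, 11, E); (3, Bolt, 11, F); (6, Frame, 11, B); (6, Frame, 11, C); (6, Frame, 11, E); (6, Frame, 11, F); (NULL, NULL, NULL, A); (NULL, NULL, NULL, D)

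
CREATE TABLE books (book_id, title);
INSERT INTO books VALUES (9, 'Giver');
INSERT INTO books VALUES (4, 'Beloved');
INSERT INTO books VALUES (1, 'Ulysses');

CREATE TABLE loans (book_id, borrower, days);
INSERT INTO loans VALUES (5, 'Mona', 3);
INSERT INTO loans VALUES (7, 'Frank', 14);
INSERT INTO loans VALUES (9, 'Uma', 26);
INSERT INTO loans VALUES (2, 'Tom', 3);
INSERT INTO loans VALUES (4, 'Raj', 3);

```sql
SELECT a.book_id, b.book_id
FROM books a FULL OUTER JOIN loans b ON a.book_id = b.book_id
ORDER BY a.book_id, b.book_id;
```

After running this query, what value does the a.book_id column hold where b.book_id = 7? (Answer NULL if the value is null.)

NULL

FULL OUTER JOIN keeps every row from both sides; unmatched rows get NULL for the other side's columns.
Matching on a.book_id = b.book_id.
Matched pairs: 2; unmatched a rows kept: 1; unmatched b rows kept: 3.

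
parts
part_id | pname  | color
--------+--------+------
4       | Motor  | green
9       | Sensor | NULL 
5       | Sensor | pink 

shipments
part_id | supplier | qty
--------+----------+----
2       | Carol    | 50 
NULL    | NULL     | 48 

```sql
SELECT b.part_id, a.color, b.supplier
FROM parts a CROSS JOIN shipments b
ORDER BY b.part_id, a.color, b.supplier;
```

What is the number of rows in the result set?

6

CROSS JOIN pairs every row of `parts` with every row of `shipments`: 3 × 2 = 6 rows.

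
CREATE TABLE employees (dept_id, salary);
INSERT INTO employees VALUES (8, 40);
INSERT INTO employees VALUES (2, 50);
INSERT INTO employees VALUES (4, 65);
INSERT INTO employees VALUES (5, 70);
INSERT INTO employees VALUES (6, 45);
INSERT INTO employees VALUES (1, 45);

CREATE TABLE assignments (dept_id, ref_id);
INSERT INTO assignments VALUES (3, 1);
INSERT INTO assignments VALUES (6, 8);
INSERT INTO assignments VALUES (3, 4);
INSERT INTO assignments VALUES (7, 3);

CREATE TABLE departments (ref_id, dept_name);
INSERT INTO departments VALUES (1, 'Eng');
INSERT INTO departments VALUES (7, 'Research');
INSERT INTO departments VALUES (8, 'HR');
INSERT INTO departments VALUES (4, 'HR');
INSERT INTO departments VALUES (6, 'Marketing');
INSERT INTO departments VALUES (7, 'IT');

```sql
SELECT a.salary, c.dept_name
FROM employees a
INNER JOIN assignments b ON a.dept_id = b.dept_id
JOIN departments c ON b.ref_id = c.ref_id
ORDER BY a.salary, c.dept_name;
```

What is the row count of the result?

Evaluate left to right. First `employees a INNER JOIN assignments b` on dept_id: 1 row(s).
Then INNER JOIN `departments c` on ref_id: keep only rows whose b.ref_id appears in c.
Result: 1 row(s).

1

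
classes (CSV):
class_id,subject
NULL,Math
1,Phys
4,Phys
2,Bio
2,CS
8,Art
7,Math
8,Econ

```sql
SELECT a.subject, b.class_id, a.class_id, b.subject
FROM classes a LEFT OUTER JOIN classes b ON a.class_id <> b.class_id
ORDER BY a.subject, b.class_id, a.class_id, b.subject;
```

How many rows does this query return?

39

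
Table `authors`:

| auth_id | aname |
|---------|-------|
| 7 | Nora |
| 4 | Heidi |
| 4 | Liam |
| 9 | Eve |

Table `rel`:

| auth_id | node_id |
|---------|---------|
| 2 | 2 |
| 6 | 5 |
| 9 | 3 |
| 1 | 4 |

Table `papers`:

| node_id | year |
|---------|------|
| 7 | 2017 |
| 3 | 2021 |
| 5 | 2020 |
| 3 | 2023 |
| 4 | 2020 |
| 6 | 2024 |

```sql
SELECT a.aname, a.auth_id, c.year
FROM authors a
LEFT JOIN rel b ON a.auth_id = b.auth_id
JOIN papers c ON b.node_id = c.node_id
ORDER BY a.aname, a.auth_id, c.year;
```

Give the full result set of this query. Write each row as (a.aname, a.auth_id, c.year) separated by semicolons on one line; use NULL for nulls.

(Eve, 9, 2021); (Eve, 9, 2023)

Evaluate left to right. First `authors a LEFT JOIN rel b` on auth_id: 4 row(s).
Then INNER JOIN `papers c` on node_id: keep only rows whose b.node_id appears in c.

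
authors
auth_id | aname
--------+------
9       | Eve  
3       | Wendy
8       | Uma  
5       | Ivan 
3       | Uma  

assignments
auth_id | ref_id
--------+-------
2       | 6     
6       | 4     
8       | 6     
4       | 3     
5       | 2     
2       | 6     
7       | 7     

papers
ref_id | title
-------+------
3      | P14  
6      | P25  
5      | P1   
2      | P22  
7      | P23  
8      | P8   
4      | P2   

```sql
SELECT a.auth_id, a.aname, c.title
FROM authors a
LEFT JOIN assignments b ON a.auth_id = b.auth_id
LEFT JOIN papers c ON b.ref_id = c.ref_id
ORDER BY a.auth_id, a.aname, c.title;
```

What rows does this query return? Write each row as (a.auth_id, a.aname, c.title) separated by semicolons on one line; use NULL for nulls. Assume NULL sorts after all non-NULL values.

(3, Uma, NULL); (3, Wendy, NULL); (5, Ivan, P22); (8, Uma, P25); (9, Eve, NULL)

Step 1 — a LEFT JOIN b on auth_id → 5 row(s).
Then LEFT JOIN `papers c` on ref_id: each of those 5 rows is kept; rows whose b.ref_id has no match in c get NULL for c's columns.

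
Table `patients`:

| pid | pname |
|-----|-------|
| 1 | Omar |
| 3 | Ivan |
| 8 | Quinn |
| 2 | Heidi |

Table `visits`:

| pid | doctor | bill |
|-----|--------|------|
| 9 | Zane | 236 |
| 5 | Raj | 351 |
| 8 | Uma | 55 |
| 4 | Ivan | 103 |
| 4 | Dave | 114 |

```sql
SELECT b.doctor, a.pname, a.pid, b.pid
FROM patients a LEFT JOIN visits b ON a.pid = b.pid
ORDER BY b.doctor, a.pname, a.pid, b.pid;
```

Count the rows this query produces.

LEFT JOIN keeps every row from `patients`; unmatched rows get NULL for `visits`'s columns.
Matching on a.pid = b.pid.
Matched pairs: 1; unmatched a rows kept: 3.
Total: 1 matched + 3 padded = 4 rows.

4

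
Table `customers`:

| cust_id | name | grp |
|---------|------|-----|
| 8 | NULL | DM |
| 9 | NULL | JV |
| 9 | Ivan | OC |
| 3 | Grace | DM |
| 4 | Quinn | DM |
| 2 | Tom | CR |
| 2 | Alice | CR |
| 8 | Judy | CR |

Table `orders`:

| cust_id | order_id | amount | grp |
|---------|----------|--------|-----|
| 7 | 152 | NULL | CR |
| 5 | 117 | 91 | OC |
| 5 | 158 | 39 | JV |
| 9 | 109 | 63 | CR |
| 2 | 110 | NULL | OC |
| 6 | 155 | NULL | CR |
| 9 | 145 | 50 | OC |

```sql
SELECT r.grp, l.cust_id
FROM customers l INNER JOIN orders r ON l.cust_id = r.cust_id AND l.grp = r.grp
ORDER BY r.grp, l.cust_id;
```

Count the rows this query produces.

1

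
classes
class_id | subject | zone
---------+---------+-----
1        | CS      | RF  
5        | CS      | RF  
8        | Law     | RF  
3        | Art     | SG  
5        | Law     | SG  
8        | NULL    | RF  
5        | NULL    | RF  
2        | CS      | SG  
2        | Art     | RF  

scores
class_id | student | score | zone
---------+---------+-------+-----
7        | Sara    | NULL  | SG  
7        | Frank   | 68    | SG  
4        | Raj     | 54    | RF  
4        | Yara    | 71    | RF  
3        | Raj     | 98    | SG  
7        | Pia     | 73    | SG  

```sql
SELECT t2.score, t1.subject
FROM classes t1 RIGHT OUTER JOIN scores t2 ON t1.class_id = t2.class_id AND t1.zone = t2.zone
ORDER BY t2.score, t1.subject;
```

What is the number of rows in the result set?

6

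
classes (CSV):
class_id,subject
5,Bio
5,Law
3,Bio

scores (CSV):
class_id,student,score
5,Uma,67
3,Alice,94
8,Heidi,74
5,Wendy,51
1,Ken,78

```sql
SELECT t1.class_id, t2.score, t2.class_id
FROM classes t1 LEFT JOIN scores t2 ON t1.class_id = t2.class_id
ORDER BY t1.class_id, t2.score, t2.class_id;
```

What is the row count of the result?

LEFT JOIN keeps every row from `classes`; unmatched rows get NULL for `scores`'s columns.
Matching on t1.class_id = t2.class_id.
- t1 row (class_id=5): matches 2 t2 row(s) → 2 output row(s).
- t1 row (class_id=5): matches 2 t2 row(s) → 2 output row(s).
- t1 row (class_id=3): matches 1 t2 row(s) → 1 output row(s).
Total: 5 rows.

5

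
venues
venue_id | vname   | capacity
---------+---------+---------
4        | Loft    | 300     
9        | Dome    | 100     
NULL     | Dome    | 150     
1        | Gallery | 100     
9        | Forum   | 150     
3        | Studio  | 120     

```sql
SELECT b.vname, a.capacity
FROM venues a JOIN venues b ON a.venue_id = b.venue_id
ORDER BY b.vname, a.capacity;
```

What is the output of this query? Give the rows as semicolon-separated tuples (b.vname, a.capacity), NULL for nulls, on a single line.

INNER JOIN keeps only pairs where the ON condition holds.
Matching on a.venue_id = b.venue_id. A NULL in a compared column never satisfies the condition.
Matched pairs: 7.

(Dome, 100); (Dome, 150); (Forum, 100); (Forum, 150); (Gallery, 100); (Loft, 300); (Studio, 120)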